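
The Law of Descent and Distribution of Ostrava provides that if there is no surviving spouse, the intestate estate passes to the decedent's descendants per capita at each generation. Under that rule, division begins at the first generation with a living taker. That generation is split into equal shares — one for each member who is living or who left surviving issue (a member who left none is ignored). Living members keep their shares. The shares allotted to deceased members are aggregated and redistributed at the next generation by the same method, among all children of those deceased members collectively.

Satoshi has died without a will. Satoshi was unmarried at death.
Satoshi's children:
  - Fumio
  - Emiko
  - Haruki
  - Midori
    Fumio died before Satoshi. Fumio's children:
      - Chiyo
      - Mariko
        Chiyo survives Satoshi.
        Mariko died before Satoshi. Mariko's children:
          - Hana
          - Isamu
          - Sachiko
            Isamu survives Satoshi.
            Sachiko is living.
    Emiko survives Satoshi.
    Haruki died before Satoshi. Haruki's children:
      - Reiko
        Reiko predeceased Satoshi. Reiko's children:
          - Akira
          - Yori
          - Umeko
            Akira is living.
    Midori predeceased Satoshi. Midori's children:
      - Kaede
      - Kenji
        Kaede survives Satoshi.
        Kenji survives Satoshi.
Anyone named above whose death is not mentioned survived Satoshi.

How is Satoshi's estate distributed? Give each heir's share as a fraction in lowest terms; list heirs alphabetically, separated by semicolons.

There is no surviving spouse, so the entire estate passes to Satoshi's descendants per capita at each generation.
At generation 1 (Fumio, Emiko, Haruki, Midori) there are 4 shares of (1)/4 = 1/4 each.
Living: Emiko — each takes 1/4.
Deceased: Fumio, Haruki, and Midori. Their combined 3/4 is pooled and carried to generation 2.
At generation 2 (Chiyo, Mariko, Reiko, Kaede, Kenji) there are 5 shares of (3/4)/5 = 3/20 each.
Living: Chiyo, Kaede, and Kenji — each takes 3/20.
Deceased: Mariko and Reiko. Their combined 3/10 is pooled and carried to generation 3.
At generation 3 (Hana, Isamu, Sachiko, Akira, Yori, Umeko) there are 6 shares of (3/10)/6 = 1/20 each.
Living: Hana, Isamu, Sachiko, Akira, Yori, and Umeko — each takes 1/20.

Akira 1/20; Chiyo 3/20; Emiko 1/4; Hana 1/20; Isamu 1/20; Kaede 3/20; Kenji 3/20; Sachiko 1/20; Umeko 1/20; Yori 1/20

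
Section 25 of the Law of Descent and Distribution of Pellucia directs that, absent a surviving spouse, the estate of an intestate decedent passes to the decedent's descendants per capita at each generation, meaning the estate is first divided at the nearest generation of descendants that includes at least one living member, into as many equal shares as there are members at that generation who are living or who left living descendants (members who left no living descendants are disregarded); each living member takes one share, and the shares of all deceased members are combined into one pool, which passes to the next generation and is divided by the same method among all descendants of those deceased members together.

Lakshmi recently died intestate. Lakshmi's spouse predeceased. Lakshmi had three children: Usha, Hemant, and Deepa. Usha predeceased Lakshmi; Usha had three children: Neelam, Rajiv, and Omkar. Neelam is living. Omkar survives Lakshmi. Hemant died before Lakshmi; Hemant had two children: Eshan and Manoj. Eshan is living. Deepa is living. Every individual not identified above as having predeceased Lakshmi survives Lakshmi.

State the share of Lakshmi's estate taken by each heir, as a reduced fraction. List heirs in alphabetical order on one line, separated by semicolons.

There is no surviving spouse, so the entire estate passes to Lakshmi's descendants per capita at each generation.
At generation 1 (Usha, Hemant, Deepa) there are 3 shares of (1)/3 = 1/3 each.
Living: Deepa — each takes 1/3.
Deceased: Usha and Hemant. Their combined 2/3 is pooled and carried to generation 2.
At generation 2 (Neelam, Rajiv, Omkar, Eshan, Manoj) there are 5 shares of (2/3)/5 = 2/15 each.
Living: Neelam, Rajiv, Omkar, Eshan, and Manoj — each takes 2/15.

Deepa 1/3; Eshan 2/15; Manoj 2/15; Neelam 2/15; Omkar 2/15; Rajiv 2/15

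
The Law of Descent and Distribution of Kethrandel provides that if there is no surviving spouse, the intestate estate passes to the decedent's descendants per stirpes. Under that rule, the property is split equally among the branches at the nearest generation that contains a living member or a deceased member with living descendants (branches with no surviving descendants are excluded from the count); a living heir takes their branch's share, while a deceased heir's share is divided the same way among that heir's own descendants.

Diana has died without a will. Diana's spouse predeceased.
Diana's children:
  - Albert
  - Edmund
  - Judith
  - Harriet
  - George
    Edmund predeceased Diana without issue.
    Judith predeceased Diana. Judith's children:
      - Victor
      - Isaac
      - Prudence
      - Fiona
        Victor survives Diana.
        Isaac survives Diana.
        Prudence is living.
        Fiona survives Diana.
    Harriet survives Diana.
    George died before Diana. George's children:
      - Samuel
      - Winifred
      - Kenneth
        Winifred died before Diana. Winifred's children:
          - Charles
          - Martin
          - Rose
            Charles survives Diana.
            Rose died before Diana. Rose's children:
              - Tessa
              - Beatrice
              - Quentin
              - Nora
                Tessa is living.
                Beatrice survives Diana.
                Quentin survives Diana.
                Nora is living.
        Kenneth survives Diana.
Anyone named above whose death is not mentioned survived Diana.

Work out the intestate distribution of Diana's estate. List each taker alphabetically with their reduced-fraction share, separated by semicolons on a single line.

There is no surviving spouse, so the entire estate passes to Diana's descendants per stirpes.
Edmund left no surviving issue, so that branch lapses and is disregarded.
The estate is divided into 4 equal shares of 1/4 among Albert, Judith, Harriet, George.
Albert is living and takes 1/4.
Judith predeceased; the 1/4 allotted to Judith's branch passes to Judith's issue by representation.
The 1/4 is divided into 4 equal shares of 1/16 among Victor, Isaac, Prudence, Fiona.
Victor is living and takes 1/16.
Isaac is living and takes 1/16.
Prudence is living and takes 1/16.
Fiona is living and takes 1/16.
Harriet is living and takes 1/4.
George predeceased; the 1/4 allotted to George's branch passes to George's issue by representation.
The 1/4 is divided into 3 equal shares of 1/12 among Samuel, Winifred, Kenneth.
Samuel is living and takes 1/12.
Winifred predeceased; the 1/12 allotted to Winifred's branch passes to Winifred's issue by representation.
The 1/12 is divided into 3 equal shares of 1/36 among Charles, Martin, Rose.
Charles is living and takes 1/36.
Martin is living and takes 1/36.
Rose predeceased; the 1/36 allotted to Rose's branch passes to Rose's issue by representation.
The 1/36 is divided into 4 equal shares of 1/144 among Tessa, Beatrice, Quentin, Nora.
Tessa is living and takes 1/144.
Beatrice is living and takes 1/144.
Quentin is living and takes 1/144.
Nora is living and takes 1/144.
Kenneth is living and takes 1/12.

Albert 1/4; Beatrice 1/144; Charles 1/36; Fiona 1/16; Harriet 1/4; Isaac 1/16; Kenneth 1/12; Martin 1/36; Nora 1/144; Prudence 1/16; Quentin 1/144; Samuel 1/12; Tessa 1/144; Victor 1/16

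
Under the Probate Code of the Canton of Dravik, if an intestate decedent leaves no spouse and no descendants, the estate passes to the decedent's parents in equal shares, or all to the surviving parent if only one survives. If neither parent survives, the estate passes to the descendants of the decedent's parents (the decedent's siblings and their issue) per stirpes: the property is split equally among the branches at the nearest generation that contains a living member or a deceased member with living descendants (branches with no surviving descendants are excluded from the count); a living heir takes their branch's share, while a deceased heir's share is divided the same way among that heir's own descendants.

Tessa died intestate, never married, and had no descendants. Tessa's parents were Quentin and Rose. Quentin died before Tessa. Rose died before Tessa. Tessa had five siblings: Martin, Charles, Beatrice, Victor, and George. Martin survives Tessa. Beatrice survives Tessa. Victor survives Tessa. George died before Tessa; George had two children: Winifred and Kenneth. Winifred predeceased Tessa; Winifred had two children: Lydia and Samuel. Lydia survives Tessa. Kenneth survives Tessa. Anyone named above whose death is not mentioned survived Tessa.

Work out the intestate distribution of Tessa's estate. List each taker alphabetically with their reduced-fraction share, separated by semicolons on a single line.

Neither parent survives and there are no descendants, so the estate passes to Tessa's siblings and their issue per stirpes.
The estate is divided into 5 equal shares of 1/5 among Martin, Charles, Beatrice, Victor, George.
Martin is living and takes 1/5.
Charles is living and takes 1/5.
Beatrice is living and takes 1/5.
Victor is living and takes 1/5.
George predeceased; the 1/5 allotted to George's branch passes to George's issue by representation.
The 1/5 is divided into 2 equal shares of 1/10 among Winifred, Kenneth.
Winifred predeceased; the 1/10 allotted to Winifred's branch passes to Winifred's issue by representation.
The 1/10 is divided into 2 equal shares of 1/20 among Lydia, Samuel.
Lydia is living and takes 1/20.
Samuel is living and takes 1/20.
Kenneth is living and takes 1/10.

Beatrice 1/5; Charles 1/5; Kenneth 1/10; Lydia 1/20; Martin 1/5; Samuel 1/20; Victor 1/5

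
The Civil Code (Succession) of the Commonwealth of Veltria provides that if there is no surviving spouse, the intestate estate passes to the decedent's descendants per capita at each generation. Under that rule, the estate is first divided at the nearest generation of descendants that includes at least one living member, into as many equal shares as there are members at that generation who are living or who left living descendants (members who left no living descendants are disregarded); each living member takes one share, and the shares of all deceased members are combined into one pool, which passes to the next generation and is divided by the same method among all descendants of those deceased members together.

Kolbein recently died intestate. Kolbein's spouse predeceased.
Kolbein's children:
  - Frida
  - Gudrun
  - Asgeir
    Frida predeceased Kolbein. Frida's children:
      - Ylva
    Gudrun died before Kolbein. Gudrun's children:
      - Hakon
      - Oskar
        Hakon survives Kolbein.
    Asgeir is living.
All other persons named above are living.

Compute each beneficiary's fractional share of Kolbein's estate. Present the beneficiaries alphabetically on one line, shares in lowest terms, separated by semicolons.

There is no surviving spouse, so the entire estate passes to Kolbein's descendants per capita at each generation.
At generation 1 (Frida, Gudrun, Asgeir) there are 3 shares of (1)/3 = 1/3 each.
Living: Asgeir — each takes 1/3.
Deceased: Frida and Gudrun. Their combined 2/3 is pooled and carried to generation 2.
At generation 2 (Ylva, Hakon, Oskar) there are 3 shares of (2/3)/3 = 2/9 each.
Living: Ylva, Hakon, and Oskar — each takes 2/9.

Asgeir 1/3; Hakon 2/9; Oskar 2/9; Ylva 2/9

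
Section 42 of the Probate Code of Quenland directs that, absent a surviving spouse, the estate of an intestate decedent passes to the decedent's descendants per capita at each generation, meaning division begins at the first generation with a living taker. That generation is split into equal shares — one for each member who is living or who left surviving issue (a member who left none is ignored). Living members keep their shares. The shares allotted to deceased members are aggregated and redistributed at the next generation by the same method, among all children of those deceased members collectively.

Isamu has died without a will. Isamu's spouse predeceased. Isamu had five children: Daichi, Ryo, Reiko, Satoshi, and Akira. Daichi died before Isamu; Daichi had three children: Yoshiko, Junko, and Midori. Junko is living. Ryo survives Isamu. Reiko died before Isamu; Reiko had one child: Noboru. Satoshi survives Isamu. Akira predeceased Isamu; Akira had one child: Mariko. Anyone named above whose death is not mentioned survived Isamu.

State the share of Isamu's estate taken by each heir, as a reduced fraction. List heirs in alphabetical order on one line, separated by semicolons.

There is no surviving spouse, so the entire estate passes to Isamu's descendants per capita at each generation.
At generation 1 (Daichi, Ryo, Reiko, Satoshi, Akira) there are 5 shares of (1)/5 = 1/5 each.
Living: Ryo and Satoshi — each takes 1/5.
Deceased: Daichi, Reiko, and Akira. Their combined 3/5 is pooled and carried to generation 2.
At generation 2 (Yoshiko, Junko, Midori, Noboru, Mariko) there are 5 shares of (3/5)/5 = 3/25 each.
Living: Yoshiko, Junko, Midori, Noboru, and Mariko — each takes 3/25.

Junko 3/25; Mariko 3/25; Midori 3/25; Noboru 3/25; Ryo 1/5; Satoshi 1/5; Yoshiko 3/25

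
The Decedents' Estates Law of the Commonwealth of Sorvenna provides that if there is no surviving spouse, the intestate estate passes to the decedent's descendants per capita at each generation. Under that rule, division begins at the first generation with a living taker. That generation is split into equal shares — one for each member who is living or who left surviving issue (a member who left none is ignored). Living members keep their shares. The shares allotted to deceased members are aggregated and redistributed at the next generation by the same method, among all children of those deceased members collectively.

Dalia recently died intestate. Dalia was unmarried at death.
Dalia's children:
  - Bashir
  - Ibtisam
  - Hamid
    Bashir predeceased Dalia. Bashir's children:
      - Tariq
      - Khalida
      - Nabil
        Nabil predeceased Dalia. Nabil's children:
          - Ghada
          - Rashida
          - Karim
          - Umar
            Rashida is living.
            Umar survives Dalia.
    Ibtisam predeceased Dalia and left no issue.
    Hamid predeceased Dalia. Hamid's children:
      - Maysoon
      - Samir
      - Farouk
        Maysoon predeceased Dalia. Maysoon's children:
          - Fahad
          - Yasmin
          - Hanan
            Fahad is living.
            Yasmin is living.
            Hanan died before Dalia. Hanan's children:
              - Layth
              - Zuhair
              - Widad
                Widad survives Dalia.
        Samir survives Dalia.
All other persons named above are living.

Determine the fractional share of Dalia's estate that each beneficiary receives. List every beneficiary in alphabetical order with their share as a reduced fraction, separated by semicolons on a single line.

Fahad 1/21; Farouk 1/6; Ghada 1/21; Karim 1/21; Khalida 1/6; Layth 1/63; Rashida 1/21; Samir 1/6; Tariq 1/6; Umar 1/21; Widad 1/63; Yasmin 1/21; Zuhair 1/63

There is no surviving spouse, so the entire estate passes to Dalia's descendants per capita at each generation.
No one at generation 1 (Bashir, Hamid) is living; moving to the next generation.
At generation 2 (Tariq, Khalida, Nabil, Maysoon, Samir, Farouk) there are 6 shares of (1)/6 = 1/6 each.
Living: Tariq, Khalida, Samir, and Farouk — each takes 1/6.
Deceased: Nabil and Maysoon. Their combined 1/3 is pooled and carried to generation 3.
At generation 3 (Ghada, Rashida, Karim, Umar, Fahad, Yasmin, Hanan) there are 7 shares of (1/3)/7 = 1/21 each.
Living: Ghada, Rashida, Karim, Umar, Fahad, and Yasmin — each takes 1/21.
Deceased: Hanan. That 1/21 share is carried to generation 4.
At generation 4 (Layth, Zuhair, Widad) there are 3 shares of (1/21)/3 = 1/63 each.
Living: Layth, Zuhair, and Widad — each takes 1/63.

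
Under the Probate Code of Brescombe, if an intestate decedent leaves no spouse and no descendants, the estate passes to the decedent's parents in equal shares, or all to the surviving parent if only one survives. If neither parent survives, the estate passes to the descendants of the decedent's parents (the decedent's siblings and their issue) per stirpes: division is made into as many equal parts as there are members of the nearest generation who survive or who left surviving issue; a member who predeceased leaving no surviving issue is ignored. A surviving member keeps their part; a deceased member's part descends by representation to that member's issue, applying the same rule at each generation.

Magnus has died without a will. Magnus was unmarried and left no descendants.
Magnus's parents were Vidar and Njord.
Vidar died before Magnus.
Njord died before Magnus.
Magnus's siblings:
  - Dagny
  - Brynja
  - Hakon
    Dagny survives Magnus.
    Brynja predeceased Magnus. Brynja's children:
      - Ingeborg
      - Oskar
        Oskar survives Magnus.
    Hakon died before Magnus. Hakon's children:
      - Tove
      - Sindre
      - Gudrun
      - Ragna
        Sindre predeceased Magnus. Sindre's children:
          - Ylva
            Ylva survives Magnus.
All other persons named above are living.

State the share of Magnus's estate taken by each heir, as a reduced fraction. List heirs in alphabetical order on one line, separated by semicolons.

Neither parent survives and there are no descendants, so the estate passes to Magnus's siblings and their issue per stirpes.
The estate is divided into 3 equal shares of 1/3 among Dagny, Brynja, Hakon.
Dagny is living and takes 1/3.
Brynja predeceased; the 1/3 allotted to Brynja's branch passes to Brynja's issue by representation.
The 1/3 is divided into 2 equal shares of 1/6 among Ingeborg, Oskar.
Ingeborg is living and takes 1/6.
Oskar is living and takes 1/6.
Hakon predeceased; the 1/3 allotted to Hakon's branch passes to Hakon's issue by representation.
The 1/3 is divided into 4 equal shares of 1/12 among Tove, Sindre, Gudrun, Ragna.
Tove is living and takes 1/12.
Sindre predeceased; the 1/12 allotted to Sindre's branch passes to Sindre's issue by representation.
Ylva is the sole taker at this level and receives the full 1/12.
Gudrun is living and takes 1/12.
Ragna is living and takes 1/12.

Dagny 1/3; Gudrun 1/12; Ingeborg 1/6; Oskar 1/6; Ragna 1/12; Tove 1/12; Ylva 1/12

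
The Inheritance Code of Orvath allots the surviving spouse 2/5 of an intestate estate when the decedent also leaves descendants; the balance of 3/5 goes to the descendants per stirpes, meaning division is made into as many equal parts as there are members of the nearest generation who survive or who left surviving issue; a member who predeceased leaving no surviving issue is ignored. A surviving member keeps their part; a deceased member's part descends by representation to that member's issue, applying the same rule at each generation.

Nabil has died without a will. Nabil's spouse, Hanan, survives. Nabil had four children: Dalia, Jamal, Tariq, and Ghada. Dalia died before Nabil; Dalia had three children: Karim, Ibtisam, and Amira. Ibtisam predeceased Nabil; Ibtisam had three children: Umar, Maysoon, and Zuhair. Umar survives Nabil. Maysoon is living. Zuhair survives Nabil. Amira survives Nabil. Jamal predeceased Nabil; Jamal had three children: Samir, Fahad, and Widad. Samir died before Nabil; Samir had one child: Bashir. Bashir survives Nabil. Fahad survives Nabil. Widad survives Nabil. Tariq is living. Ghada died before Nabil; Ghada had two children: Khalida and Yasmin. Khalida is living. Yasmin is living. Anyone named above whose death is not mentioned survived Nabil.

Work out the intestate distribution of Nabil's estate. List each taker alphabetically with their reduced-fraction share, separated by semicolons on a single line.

Amira 1/20; Bashir 1/20; Fahad 1/20; Hanan 2/5; Karim 1/20; Khalida 3/40; Maysoon 1/60; Tariq 3/20; Umar 1/60; Widad 1/20; Yasmin 3/40; Zuhair 1/60

Hanan, as surviving spouse, takes 2/5.
The remaining 3/5 passes to Nabil's descendants per stirpes.
The 3/5 is divided into 4 equal shares of 3/20 among Dalia, Jamal, Tariq, Ghada.
Dalia predeceased; the 3/20 allotted to Dalia's branch passes to Dalia's issue by representation.
The 3/20 is divided into 3 equal shares of 1/20 among Karim, Ibtisam, Amira.
Karim is living and takes 1/20.
Ibtisam predeceased; the 1/20 allotted to Ibtisam's branch passes to Ibtisam's issue by representation.
The 1/20 is divided into 3 equal shares of 1/60 among Umar, Maysoon, Zuhair.
Umar is living and takes 1/60.
Maysoon is living and takes 1/60.
Zuhair is living and takes 1/60.
Amira is living and takes 1/20.
Jamal predeceased; the 3/20 allotted to Jamal's branch passes to Jamal's issue by representation.
The 3/20 is divided into 3 equal shares of 1/20 among Samir, Fahad, Widad.
Samir predeceased; the 1/20 allotted to Samir's branch passes to Samir's issue by representation.
Bashir is the sole taker at this level and receives the full 1/20.
Fahad is living and takes 1/20.
Widad is living and takes 1/20.
Tariq is living and takes 3/20.
Ghada predeceased; the 3/20 allotted to Ghada's branch passes to Ghada's issue by representation.
The 3/20 is divided into 2 equal shares of 3/40 among Khalida, Yasmin.
Khalida is living and takes 3/40.
Yasmin is living and takes 3/40.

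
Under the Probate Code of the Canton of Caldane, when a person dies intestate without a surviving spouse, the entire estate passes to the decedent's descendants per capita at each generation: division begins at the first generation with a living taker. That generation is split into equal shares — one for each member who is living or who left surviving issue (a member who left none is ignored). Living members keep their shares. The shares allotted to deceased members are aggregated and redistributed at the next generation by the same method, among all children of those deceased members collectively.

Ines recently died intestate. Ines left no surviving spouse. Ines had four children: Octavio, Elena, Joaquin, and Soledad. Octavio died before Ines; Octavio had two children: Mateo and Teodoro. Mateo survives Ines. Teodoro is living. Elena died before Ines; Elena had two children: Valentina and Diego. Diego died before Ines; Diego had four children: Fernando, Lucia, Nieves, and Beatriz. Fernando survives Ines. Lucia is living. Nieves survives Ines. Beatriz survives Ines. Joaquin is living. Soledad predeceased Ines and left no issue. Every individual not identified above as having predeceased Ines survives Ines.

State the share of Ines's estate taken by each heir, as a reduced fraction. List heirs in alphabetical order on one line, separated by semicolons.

Beatriz 1/24; Fernando 1/24; Joaquin 1/3; Lucia 1/24; Mateo 1/6; Nieves 1/24; Teodoro 1/6; Valentina 1/6

There is no surviving spouse, so the entire estate passes to Ines's descendants per capita at each generation.
At generation 1 (Octavio, Elena, Joaquin) there are 3 shares of (1)/3 = 1/3 each.
Living: Joaquin — each takes 1/3.
Deceased: Octavio and Elena. Their combined 2/3 is pooled and carried to generation 2.
At generation 2 (Mateo, Teodoro, Valentina, Diego) there are 4 shares of (2/3)/4 = 1/6 each.
Living: Mateo, Teodoro, and Valentina — each takes 1/6.
Deceased: Diego. That 1/6 share is carried to generation 3.
At generation 3 (Fernando, Lucia, Nieves, Beatriz) there are 4 shares of (1/6)/4 = 1/24 each.
Living: Fernando, Lucia, Nieves, and Beatriz — each takes 1/24.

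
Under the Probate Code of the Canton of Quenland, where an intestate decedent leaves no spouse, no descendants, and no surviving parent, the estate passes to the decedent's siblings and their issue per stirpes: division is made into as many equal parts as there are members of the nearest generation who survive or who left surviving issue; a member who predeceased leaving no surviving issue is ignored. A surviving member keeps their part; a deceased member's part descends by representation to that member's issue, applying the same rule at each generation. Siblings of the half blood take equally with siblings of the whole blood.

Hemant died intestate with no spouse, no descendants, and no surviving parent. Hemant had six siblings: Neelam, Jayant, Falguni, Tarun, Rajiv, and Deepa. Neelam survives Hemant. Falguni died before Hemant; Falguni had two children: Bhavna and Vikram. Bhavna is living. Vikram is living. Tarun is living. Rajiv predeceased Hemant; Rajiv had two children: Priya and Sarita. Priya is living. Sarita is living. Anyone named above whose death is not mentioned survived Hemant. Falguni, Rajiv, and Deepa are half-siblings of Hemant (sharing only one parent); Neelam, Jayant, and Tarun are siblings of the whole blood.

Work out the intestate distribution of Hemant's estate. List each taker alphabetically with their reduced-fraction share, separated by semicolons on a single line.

No spouse, descendants, or parent survives, so the estate passes to Hemant's siblings per stirpes.
Half-blood and whole-blood siblings take equally under the stated rule.
The estate is divided into 6 equal shares of 1/6 among Neelam, Jayant, Falguni, Tarun, Rajiv, Deepa.
Neelam is living and takes 1/6.
Jayant is living and takes 1/6.
Falguni predeceased; the 1/6 allotted to Falguni's branch passes to Falguni's issue by representation.
The 1/6 is divided into 2 equal shares of 1/12 among Bhavna, Vikram.
Bhavna is living and takes 1/12.
Vikram is living and takes 1/12.
Tarun is living and takes 1/6.
Rajiv predeceased; the 1/6 allotted to Rajiv's branch passes to Rajiv's issue by representation.
The 1/6 is divided into 2 equal shares of 1/12 among Priya, Sarita.
Priya is living and takes 1/12.
Sarita is living and takes 1/12.
Deepa is living and takes 1/6.

Bhavna 1/12; Deepa 1/6; Jayant 1/6; Neelam 1/6; Priya 1/12; Sarita 1/12; Tarun 1/6; Vikram 1/12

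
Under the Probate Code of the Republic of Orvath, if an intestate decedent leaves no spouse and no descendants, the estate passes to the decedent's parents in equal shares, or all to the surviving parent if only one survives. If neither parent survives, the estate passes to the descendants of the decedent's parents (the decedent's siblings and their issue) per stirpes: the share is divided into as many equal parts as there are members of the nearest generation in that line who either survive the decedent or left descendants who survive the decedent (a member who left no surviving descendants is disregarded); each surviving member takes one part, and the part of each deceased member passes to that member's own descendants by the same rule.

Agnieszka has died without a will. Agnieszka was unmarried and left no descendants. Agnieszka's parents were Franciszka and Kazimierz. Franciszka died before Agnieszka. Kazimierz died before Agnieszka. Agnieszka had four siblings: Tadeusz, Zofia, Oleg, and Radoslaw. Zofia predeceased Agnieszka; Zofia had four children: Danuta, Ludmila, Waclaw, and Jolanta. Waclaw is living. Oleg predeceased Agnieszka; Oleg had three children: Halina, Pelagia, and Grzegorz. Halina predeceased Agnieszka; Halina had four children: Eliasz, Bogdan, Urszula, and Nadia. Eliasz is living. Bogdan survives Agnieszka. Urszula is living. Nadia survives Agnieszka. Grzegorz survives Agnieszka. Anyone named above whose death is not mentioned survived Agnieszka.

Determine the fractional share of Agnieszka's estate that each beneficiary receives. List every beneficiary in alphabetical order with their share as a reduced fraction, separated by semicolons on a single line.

Bogdan 1/48; Danuta 1/16; Eliasz 1/48; Grzegorz 1/12; Jolanta 1/16; Ludmila 1/16; Nadia 1/48; Pelagia 1/12; Radoslaw 1/4; Tadeusz 1/4; Urszula 1/48; Waclaw 1/16

Neither parent survives and there are no descendants, so the estate passes to Agnieszka's siblings and their issue per stirpes.
The estate is divided into 4 equal shares of 1/4 among Tadeusz, Zofia, Oleg, Radoslaw.
Tadeusz is living and takes 1/4.
Zofia predeceased; the 1/4 allotted to Zofia's branch passes to Zofia's issue by representation.
The 1/4 is divided into 4 equal shares of 1/16 among Danuta, Ludmila, Waclaw, Jolanta.
Danuta is living and takes 1/16.
Ludmila is living and takes 1/16.
Waclaw is living and takes 1/16.
Jolanta is living and takes 1/16.
Oleg predeceased; the 1/4 allotted to Oleg's branch passes to Oleg's issue by representation.
The 1/4 is divided into 3 equal shares of 1/12 among Halina, Pelagia, Grzegorz.
Halina predeceased; the 1/12 allotted to Halina's branch passes to Halina's issue by representation.
The 1/12 is divided into 4 equal shares of 1/48 among Eliasz, Bogdan, Urszula, Nadia.
Eliasz is living and takes 1/48.
Bogdan is living and takes 1/48.
Urszula is living and takes 1/48.
Nadia is living and takes 1/48.
Pelagia is living and takes 1/12.
Grzegorz is living and takes 1/12.
Radoslaw is living and takes 1/4.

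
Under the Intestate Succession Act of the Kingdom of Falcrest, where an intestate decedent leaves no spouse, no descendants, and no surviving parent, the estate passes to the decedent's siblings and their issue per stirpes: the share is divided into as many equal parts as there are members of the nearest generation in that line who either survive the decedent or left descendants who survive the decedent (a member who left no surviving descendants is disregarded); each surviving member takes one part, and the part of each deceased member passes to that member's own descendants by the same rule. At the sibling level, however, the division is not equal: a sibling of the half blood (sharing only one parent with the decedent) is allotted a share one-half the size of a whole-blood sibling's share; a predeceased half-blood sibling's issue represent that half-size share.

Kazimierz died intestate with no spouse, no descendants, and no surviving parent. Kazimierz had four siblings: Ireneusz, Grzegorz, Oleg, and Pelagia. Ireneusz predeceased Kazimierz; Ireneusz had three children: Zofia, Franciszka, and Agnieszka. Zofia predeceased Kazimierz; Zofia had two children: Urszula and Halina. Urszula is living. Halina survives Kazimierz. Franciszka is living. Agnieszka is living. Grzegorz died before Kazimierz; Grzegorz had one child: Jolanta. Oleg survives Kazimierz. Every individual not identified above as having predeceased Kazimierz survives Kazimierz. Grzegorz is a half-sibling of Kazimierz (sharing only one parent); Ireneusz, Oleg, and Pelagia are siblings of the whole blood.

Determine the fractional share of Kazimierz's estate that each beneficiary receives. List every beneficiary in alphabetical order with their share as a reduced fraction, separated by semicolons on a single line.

No spouse, descendants, or parent survives, so the estate passes to Kazimierz's siblings per stirpes.
Half-blood siblings count for one-half the weight of whole-blood siblings at the initial division.
Dividing 1 in proportion to weights (total weight 7/2): Ireneusz (weight 1) → 2/7; Grzegorz (weight 1/2) → 1/7; Oleg (weight 1) → 2/7; Pelagia (weight 1) → 2/7.
Ireneusz predeceased; the 2/7 allotted to Ireneusz's branch passes to Ireneusz's issue by representation.
The 2/7 is divided into 3 equal shares of 2/21 among Zofia, Franciszka, Agnieszka.
Zofia predeceased; the 2/21 allotted to Zofia's branch passes to Zofia's issue by representation.
The 2/21 is divided into 2 equal shares of 1/21 among Urszula, Halina.
Urszula is living and takes 1/21.
Halina is living and takes 1/21.
Franciszka is living and takes 2/21.
Agnieszka is living and takes 2/21.
Grzegorz predeceased; the 1/7 allotted to Grzegorz's branch passes to Grzegorz's issue by representation.
Jolanta is the sole taker at this level and receives the full 1/7.
Oleg is living and takes 2/7.
Pelagia is living and takes 2/7.

Agnieszka 2/21; Franciszka 2/21; Halina 1/21; Jolanta 1/7; Oleg 2/7; Pelagia 2/7; Urszula 1/21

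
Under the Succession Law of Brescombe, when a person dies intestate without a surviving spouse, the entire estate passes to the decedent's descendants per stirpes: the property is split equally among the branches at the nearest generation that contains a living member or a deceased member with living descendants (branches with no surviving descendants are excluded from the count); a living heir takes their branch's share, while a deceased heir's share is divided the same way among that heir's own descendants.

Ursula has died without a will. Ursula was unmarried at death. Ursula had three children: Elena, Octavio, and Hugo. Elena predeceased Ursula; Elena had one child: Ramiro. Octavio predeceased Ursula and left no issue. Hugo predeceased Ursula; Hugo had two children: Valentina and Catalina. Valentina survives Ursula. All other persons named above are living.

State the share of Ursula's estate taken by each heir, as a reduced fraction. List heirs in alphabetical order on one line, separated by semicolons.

There is no surviving spouse, so the entire estate passes to Ursula's descendants per stirpes.
Octavio left no surviving issue, so that branch lapses and is disregarded.
The estate is divided into 2 equal shares of 1/2 among Elena, Hugo.
Elena predeceased; the 1/2 allotted to Elena's branch passes to Elena's issue by representation.
Ramiro is the sole taker at this level and receives the full 1/2.
Hugo predeceased; the 1/2 allotted to Hugo's branch passes to Hugo's issue by representation.
The 1/2 is divided into 2 equal shares of 1/4 among Valentina, Catalina.
Valentina is living and takes 1/4.
Catalina is living and takes 1/4.

Catalina 1/4; Ramiro 1/2; Valentina 1/4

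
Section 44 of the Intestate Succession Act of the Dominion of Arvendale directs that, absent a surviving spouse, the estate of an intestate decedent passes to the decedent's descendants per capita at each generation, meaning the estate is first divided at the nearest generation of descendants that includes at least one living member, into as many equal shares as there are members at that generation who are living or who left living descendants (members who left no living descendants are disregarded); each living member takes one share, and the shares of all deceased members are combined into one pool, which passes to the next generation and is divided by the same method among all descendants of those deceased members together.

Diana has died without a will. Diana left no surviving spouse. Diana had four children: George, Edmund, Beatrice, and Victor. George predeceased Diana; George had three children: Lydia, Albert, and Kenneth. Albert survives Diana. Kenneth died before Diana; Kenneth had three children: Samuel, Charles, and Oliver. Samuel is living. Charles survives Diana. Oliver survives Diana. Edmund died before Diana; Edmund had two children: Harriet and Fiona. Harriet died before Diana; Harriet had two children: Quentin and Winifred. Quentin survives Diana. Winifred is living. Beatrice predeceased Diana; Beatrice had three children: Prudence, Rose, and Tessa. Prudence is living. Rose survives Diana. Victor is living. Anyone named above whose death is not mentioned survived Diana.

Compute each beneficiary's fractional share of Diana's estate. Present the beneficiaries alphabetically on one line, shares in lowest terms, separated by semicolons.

There is no surviving spouse, so the entire estate passes to Diana's descendants per capita at each generation.
At generation 1 (George, Edmund, Beatrice, Victor) there are 4 shares of (1)/4 = 1/4 each.
Living: Victor — each takes 1/4.
Deceased: George, Edmund, and Beatrice. Their combined 3/4 is pooled and carried to generation 2.
At generation 2 (Lydia, Albert, Kenneth, Harriet, Fiona, Prudence, Rose, Tessa) there are 8 shares of (3/4)/8 = 3/32 each.
Living: Lydia, Albert, Fiona, Prudence, Rose, and Tessa — each takes 3/32.
Deceased: Kenneth and Harriet. Their combined 3/16 is pooled and carried to generation 3.
At generation 3 (Samuel, Charles, Oliver, Quentin, Winifred) there are 5 shares of (3/16)/5 = 3/80 each.
Living: Samuel, Charles, Oliver, Quentin, and Winifred — each takes 3/80.

Albert 3/32; Charles 3/80; Fiona 3/32; Lydia 3/32; Oliver 3/80; Prudence 3/32; Quentin 3/80; Rose 3/32; Samuel 3/80; Tessa 3/32; Victor 1/4; Winifred 3/80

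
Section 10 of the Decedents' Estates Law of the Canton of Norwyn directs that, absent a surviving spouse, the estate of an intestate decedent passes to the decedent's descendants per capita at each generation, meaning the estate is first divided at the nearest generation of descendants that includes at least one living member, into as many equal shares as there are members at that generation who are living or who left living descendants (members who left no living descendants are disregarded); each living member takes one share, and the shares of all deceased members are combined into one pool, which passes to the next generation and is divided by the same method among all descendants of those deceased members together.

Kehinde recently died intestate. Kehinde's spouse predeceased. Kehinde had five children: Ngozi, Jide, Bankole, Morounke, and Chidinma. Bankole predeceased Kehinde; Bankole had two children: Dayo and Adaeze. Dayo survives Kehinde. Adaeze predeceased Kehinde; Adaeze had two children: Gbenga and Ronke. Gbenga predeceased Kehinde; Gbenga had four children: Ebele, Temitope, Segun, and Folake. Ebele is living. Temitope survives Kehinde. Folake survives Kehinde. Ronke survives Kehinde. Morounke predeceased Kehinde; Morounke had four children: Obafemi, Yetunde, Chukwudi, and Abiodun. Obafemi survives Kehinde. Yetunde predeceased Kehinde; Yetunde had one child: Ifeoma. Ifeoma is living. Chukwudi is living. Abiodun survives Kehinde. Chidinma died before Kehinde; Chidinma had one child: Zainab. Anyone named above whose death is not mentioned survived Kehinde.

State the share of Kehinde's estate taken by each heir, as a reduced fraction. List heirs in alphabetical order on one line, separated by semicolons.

Abiodun 3/35; Chukwudi 3/35; Dayo 3/35; Ebele 1/70; Folake 1/70; Ifeoma 2/35; Jide 1/5; Ngozi 1/5; Obafemi 3/35; Ronke 2/35; Segun 1/70; Temitope 1/70; Zainab 3/35

There is no surviving spouse, so the entire estate passes to Kehinde's descendants per capita at each generation.
At generation 1 (Ngozi, Jide, Bankole, Morounke, Chidinma) there are 5 shares of (1)/5 = 1/5 each.
Living: Ngozi and Jide — each takes 1/5.
Deceased: Bankole, Morounke, and Chidinma. Their combined 3/5 is pooled and carried to generation 2.
At generation 2 (Dayo, Adaeze, Obafemi, Yetunde, Chukwudi, Abiodun, Zainab) there are 7 shares of (3/5)/7 = 3/35 each.
Living: Dayo, Obafemi, Chukwudi, Abiodun, and Zainab — each takes 3/35.
Deceased: Adaeze and Yetunde. Their combined 6/35 is pooled and carried to generation 3.
At generation 3 (Gbenga, Ronke, Ifeoma) there are 3 shares of (6/35)/3 = 2/35 each.
Living: Ronke and Ifeoma — each takes 2/35.
Deceased: Gbenga. That 2/35 share is carried to generation 4.
At generation 4 (Ebele, Temitope, Segun, Folake) there are 4 shares of (2/35)/4 = 1/70 each.
Living: Ebele, Temitope, Segun, and Folake — each takes 1/70.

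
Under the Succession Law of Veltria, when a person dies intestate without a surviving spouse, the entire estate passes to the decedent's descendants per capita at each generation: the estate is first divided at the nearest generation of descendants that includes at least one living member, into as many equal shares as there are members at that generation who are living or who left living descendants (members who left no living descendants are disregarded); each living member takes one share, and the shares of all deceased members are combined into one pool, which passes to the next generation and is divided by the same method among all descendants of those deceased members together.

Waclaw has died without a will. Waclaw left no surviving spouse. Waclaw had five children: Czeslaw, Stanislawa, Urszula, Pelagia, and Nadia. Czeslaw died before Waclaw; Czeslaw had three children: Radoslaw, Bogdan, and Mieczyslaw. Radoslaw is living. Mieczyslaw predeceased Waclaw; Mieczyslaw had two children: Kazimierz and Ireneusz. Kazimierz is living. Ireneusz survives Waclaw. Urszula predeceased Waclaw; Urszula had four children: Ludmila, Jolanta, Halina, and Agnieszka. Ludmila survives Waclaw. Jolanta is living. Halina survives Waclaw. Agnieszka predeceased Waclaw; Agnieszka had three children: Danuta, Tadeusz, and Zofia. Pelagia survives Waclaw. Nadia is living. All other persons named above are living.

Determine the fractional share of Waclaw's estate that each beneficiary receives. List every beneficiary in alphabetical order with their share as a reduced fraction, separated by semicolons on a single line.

There is no surviving spouse, so the entire estate passes to Waclaw's descendants per capita at each generation.
At generation 1 (Czeslaw, Stanislawa, Urszula, Pelagia, Nadia) there are 5 shares of (1)/5 = 1/5 each.
Living: Stanislawa, Pelagia, and Nadia — each takes 1/5.
Deceased: Czeslaw and Urszula. Their combined 2/5 is pooled and carried to generation 2.
At generation 2 (Radoslaw, Bogdan, Mieczyslaw, Ludmila, Jolanta, Halina, Agnieszka) there are 7 shares of (2/5)/7 = 2/35 each.
Living: Radoslaw, Bogdan, Ludmila, Jolanta, and Halina — each takes 2/35.
Deceased: Mieczyslaw and Agnieszka. Their combined 4/35 is pooled and carried to generation 3.
At generation 3 (Kazimierz, Ireneusz, Danuta, Tadeusz, Zofia) there are 5 shares of (4/35)/5 = 4/175 each.
Living: Kazimierz, Ireneusz, Danuta, Tadeusz, and Zofia — each takes 4/175.

Bogdan 2/35; Danuta 4/175; Halina 2/35; Ireneusz 4/175; Jolanta 2/35; Kazimierz 4/175; Ludmila 2/35; Nadia 1/5; Pelagia 1/5; Radoslaw 2/35; Stanislawa 1/5; Tadeusz 4/175; Zofia 4/175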